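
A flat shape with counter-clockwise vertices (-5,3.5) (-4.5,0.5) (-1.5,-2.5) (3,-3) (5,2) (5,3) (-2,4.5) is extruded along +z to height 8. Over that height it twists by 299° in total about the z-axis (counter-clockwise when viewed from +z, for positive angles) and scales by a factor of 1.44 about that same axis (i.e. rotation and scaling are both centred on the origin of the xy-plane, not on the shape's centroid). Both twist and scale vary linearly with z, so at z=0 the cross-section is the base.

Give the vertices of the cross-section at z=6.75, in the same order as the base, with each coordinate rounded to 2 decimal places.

Cross-section at z=6.75: (6.66,5.07) (2.53,5.67) (-2.64,3.00) (-5.17,-2.67) (0.53,-7.37) (1.83,-7.78) (6.71,0.73)

t = z/height = 6.75/8 = 0.84375
s = 1 + (scale-1)·z/height = 1 + (1.44-1)·6.75/8 = 1.371250
θ = twist·z/height = 299°·6.75/8 = 252.2813° = 4.403138 rad
cos θ = -0.304345, sin θ = -0.952562 (intermediates below are computed at full precision and shown rounded to 5 d.p.)
v1: (-5,3.5) → rotate → (4.85569,3.69760) → ×s → (6.65837,5.07034) → (6.66,5.07)
v2: (-4.5,0.5) → rotate → (1.84583,4.13436) → ×s → (2.53110,5.66924) → (2.53,5.67)
v3: (-1.5,-2.5) → rotate → (-1.92489,2.18970) → ×s → (-2.63950,3.00263) → (-2.64,3.00)
v4: (3,-3) → rotate → (-3.77072,-1.94465) → ×s → (-5.17060,-2.66660) → (-5.17,-2.67)
v5: (5,2) → rotate → (0.38340,-5.37150) → ×s → (0.52574,-7.36567) → (0.53,-7.37)
v6: (5,3) → rotate → (1.33596,-5.67584) → ×s → (1.83194,-7.78300) → (1.83,-7.78)
v7: (-2,4.5) → rotate → (4.89522,0.53557) → ×s → (6.71257,0.73440) → (6.71,0.73)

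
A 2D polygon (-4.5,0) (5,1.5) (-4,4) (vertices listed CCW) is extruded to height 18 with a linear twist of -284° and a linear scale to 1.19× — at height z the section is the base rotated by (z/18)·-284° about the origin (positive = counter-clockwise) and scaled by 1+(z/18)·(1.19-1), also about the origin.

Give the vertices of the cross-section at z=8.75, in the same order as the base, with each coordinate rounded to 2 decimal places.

t = z/height = 8.75/18 = 0.486111
s = 1 + (scale-1)·z/height = 1 + (1.19-1)·8.75/18 = 1.092361
θ = twist·z/height = -284°·8.75/18 = -138.0556° = -2.409524 rad
cos θ = -0.743793, sin θ = -0.668410 (intermediates below are computed at full precision and shown rounded to 5 d.p.)
v1: (-4.5,0) → rotate → (3.34707,3.00784) → ×s → (3.65621,3.28565) → (3.66,3.29)
v2: (5,1.5) → rotate → (-2.71635,-4.45774) → ×s → (-2.96724,-4.86946) → (-2.97,-4.87)
v3: (-4,4) → rotate → (5.64881,-0.30153) → ×s → (6.17054,-0.32938) → (6.17,-0.33)

Cross-section at z=8.75: (3.66,3.29) (-2.97,-4.87) (6.17,-0.33)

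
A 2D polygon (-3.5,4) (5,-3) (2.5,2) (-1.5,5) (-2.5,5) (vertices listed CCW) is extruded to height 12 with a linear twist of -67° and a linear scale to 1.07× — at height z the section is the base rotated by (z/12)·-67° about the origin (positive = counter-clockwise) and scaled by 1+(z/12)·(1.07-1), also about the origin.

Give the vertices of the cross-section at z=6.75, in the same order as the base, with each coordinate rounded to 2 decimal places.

Cross-section at z=6.75: (-0.34,5.51) (2.21,-5.64) (3.33,0.06) (1.94,5.07) (1.12,5.70)

t = z/height = 6.75/12 = 0.5625
s = 1 + (scale-1)·z/height = 1 + (1.07-1)·6.75/12 = 1.039375
θ = twist·z/height = -67°·6.75/12 = -37.6875° = -0.657771 rad
cos θ = 0.791357, sin θ = -0.611354 (intermediates below are computed at full precision and shown rounded to 5 d.p.)
v1: (-3.5,4) → rotate → (-0.32433,5.30517) → ×s → (-0.33710,5.51406) → (-0.34,5.51)
v2: (5,-3) → rotate → (2.12272,-5.43084) → ×s → (2.20630,-5.64468) → (2.21,-5.64)
v3: (2.5,2) → rotate → (3.20110,0.05433) → ×s → (3.32714,0.05647) → (3.33,0.06)
v4: (-1.5,5) → rotate → (1.86974,4.87382) → ×s → (1.94336,5.06572) → (1.94,5.07)
v5: (-2.5,5) → rotate → (1.07838,5.48517) → ×s → (1.12084,5.70115) → (1.12,5.70)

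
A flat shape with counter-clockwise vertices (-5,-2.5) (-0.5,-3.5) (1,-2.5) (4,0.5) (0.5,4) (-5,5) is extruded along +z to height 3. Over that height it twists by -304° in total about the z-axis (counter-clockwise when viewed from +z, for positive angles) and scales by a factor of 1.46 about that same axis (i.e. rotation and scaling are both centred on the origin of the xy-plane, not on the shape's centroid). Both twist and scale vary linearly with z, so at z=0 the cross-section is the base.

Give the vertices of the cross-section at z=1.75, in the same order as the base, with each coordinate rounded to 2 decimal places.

t = z/height = 1.75/3 = 0.583333
s = 1 + (scale-1)·z/height = 1 + (1.46-1)·1.75/3 = 1.268333
θ = twist·z/height = -304°·1.75/3 = -177.3333° = -3.095051 rad
cos θ = -0.998917, sin θ = -0.046525 (intermediates below are computed at full precision and shown rounded to 5 d.p.)
v1: (-5,-2.5) → rotate → (4.87827,2.72992) → ×s → (6.18728,3.46245) → (6.19,3.46)
v2: (-0.5,-3.5) → rotate → (0.33662,3.51947) → ×s → (0.42695,4.46386) → (0.43,4.46)
v3: (1,-2.5) → rotate → (-1.11523,2.45077) → ×s → (-1.41448,3.10839) → (-1.41,3.11)
v4: (4,0.5) → rotate → (-3.97241,-0.68556) → ×s → (-5.03833,-0.86952) → (-5.04,-0.87)
v5: (0.5,4) → rotate → (-0.31336,-4.01893) → ×s → (-0.39744,-5.09734) → (-0.40,-5.10)
v6: (-5,5) → rotate → (5.22721,-4.76196) → ×s → (6.62985,-6.03975) → (6.63,-6.04)

Cross-section at z=1.75: (6.19,3.46) (0.43,4.46) (-1.41,3.11) (-5.04,-0.87) (-0.40,-5.10) (6.63,-6.04)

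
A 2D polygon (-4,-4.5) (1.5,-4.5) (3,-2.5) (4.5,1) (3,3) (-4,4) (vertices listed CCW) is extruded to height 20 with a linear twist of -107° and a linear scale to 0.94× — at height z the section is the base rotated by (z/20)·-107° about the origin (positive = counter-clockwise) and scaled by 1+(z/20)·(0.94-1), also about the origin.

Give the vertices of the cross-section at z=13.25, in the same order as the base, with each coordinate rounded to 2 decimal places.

t = z/height = 13.25/20 = 0.6625
s = 1 + (scale-1)·z/height = 1 + (0.94-1)·13.25/20 = 0.960250
θ = twist·z/height = -107°·13.25/20 = -70.8875° = -1.237220 rad
cos θ = 0.327424, sin θ = -0.944878 (intermediates below are computed at full precision and shown rounded to 5 d.p.)
v1: (-4,-4.5) → rotate → (-5.56164,2.30610) → ×s → (-5.34057,2.21443) → (-5.34,2.21)
v2: (1.5,-4.5) → rotate → (-3.76081,-2.89072) → ×s → (-3.61132,-2.77582) → (-3.61,-2.78)
v3: (3,-2.5) → rotate → (-1.37992,-3.65319) → ×s → (-1.32507,-3.50798) → (-1.33,-3.51)
v4: (4.5,1) → rotate → (2.41829,-3.92452) → ×s → (2.32216,-3.76852) → (2.32,-3.77)
v5: (3,3) → rotate → (3.81690,-1.85236) → ×s → (3.66518,-1.77873) → (3.67,-1.78)
v6: (-4,4) → rotate → (2.46981,5.08921) → ×s → (2.37164,4.88691) → (2.37,4.89)

Cross-section at z=13.25: (-5.34,2.21) (-3.61,-2.78) (-1.33,-3.51) (2.32,-3.77) (3.67,-1.78) (2.37,4.89)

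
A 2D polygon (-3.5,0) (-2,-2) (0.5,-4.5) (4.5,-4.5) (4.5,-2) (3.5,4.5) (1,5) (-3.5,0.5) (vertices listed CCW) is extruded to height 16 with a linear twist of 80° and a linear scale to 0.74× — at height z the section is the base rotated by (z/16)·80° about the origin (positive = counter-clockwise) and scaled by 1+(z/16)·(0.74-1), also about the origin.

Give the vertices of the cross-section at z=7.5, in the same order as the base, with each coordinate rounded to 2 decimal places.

Cross-section at z=7.5: (-2.44,-1.87) (-0.32,-2.46) (2.75,-2.87) (5.54,-0.73) (4.20,1.01) (0.03,5.01) (-1.98,4.02) (-2.71,-1.52)

t = z/height = 7.5/16 = 0.46875
s = 1 + (scale-1)·z/height = 1 + (0.74-1)·7.5/16 = 0.878125
θ = twist·z/height = 80°·7.5/16 = 37.5000° = 0.654498 rad
cos θ = 0.793353, sin θ = 0.608761 (intermediates below are computed at full precision and shown rounded to 5 d.p.)
v1: (-3.5,0) → rotate → (-2.77674,-2.13067) → ×s → (-2.43832,-1.87099) → (-2.44,-1.87)
v2: (-2,-2) → rotate → (-0.36918,-2.80423) → ×s → (-0.32419,-2.46246) → (-0.32,-2.46)
v3: (0.5,-4.5) → rotate → (3.13610,-3.26571) → ×s → (2.75389,-2.86770) → (2.75,-2.87)
v4: (4.5,-4.5) → rotate → (6.30952,-0.83066) → ×s → (5.54054,-0.72943) → (5.54,-0.73)
v5: (4.5,-2) → rotate → (4.78761,1.15272) → ×s → (4.20412,1.01223) → (4.20,1.01)
v6: (3.5,4.5) → rotate → (0.03731,5.70076) → ×s → (0.03276,5.00598) → (0.03,5.01)
v7: (1,5) → rotate → (-2.25045,4.57553) → ×s → (-1.97618,4.01789) → (-1.98,4.02)
v8: (-3.5,0.5) → rotate → (-3.08112,-1.73399) → ×s → (-2.70561,-1.52266) → (-2.71,-1.52)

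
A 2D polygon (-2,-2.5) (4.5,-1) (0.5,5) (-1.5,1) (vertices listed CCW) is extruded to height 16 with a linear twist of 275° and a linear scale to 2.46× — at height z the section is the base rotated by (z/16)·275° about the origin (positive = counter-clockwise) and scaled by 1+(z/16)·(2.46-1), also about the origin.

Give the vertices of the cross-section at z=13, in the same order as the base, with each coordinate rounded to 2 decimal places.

t = z/height = 13/16 = 0.8125
s = 1 + (scale-1)·z/height = 1 + (2.46-1)·13/16 = 2.186250
θ = twist·z/height = 275°·13/16 = 223.4375° = 3.899720 rad
cos θ = -0.726125, sin θ = -0.687563 (intermediates below are computed at full precision and shown rounded to 5 d.p.)
v1: (-2,-2.5) → rotate → (-0.26666,3.19044) → ×s → (-0.58298,6.97509) → (-0.58,6.98)
v2: (4.5,-1) → rotate → (-3.95512,-2.36791) → ×s → (-8.64689,-5.17684) → (-8.65,-5.18)
v3: (0.5,5) → rotate → (3.07475,-3.97441) → ×s → (6.72218,-8.68904) → (6.72,-8.69)
v4: (-1.5,1) → rotate → (1.77675,0.30522) → ×s → (3.88442,0.66729) → (3.88,0.67)

Cross-section at z=13: (-0.58,6.98) (-8.65,-5.18) (6.72,-8.69) (3.88,0.67)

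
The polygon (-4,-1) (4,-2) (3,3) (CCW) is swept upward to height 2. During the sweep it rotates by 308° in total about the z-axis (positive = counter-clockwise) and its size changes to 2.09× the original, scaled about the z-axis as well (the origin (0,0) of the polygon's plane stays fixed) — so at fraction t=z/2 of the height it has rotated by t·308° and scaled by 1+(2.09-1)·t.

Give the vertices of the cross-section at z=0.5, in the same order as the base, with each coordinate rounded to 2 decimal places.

Cross-section at z=0.5: (0.09,-5.25) (3.62,4.39) (-2.86,4.58)

t = z/height = 0.5/2 = 0.25
s = 1 + (scale-1)·z/height = 1 + (2.09-1)·0.5/2 = 1.272500
θ = twist·z/height = 308°·0.5/2 = 77.0000° = 1.343904 rad
cos θ = 0.224951, sin θ = 0.974370 (intermediates below are computed at full precision and shown rounded to 5 d.p.)
v1: (-4,-1) → rotate → (0.07457,-4.12243) → ×s → (0.09489,-5.24579) → (0.09,-5.25)
v2: (4,-2) → rotate → (2.84854,3.44758) → ×s → (3.62477,4.38704) → (3.62,4.39)
v3: (3,3) → rotate → (-2.24826,3.59796) → ×s → (-2.86091,4.57841) → (-2.86,4.58)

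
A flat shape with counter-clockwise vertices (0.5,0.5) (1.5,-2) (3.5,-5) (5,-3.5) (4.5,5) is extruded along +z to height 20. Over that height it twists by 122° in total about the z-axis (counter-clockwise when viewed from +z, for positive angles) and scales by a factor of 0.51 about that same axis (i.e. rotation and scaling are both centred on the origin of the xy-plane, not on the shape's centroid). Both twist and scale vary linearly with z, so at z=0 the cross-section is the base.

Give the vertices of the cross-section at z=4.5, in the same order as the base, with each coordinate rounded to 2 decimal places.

Cross-section at z=4.5: (0.19,0.60) (2.00,-0.96) (4.81,-2.51) (5.38,-0.71) (1.50,5.79)

t = z/height = 4.5/20 = 0.225
s = 1 + (scale-1)·z/height = 1 + (0.51-1)·4.5/20 = 0.889750
θ = twist·z/height = 122°·4.5/20 = 27.4500° = 0.479093 rad
cos θ = 0.887413, sin θ = 0.460974 (intermediates below are computed at full precision and shown rounded to 5 d.p.)
v1: (0.5,0.5) → rotate → (0.21322,0.67419) → ×s → (0.18971,0.59986) → (0.19,0.60)
v2: (1.5,-2) → rotate → (2.25307,-1.08337) → ×s → (2.00467,-0.96392) → (2.00,-0.96)
v3: (3.5,-5) → rotate → (5.41082,-2.82366) → ×s → (4.81428,-2.51235) → (4.81,-2.51)
v4: (5,-3.5) → rotate → (6.05048,-0.80108) → ×s → (5.38341,-0.71276) → (5.38,-0.71)
v5: (4.5,5) → rotate → (1.68849,6.51145) → ×s → (1.50233,5.79356) → (1.50,5.79)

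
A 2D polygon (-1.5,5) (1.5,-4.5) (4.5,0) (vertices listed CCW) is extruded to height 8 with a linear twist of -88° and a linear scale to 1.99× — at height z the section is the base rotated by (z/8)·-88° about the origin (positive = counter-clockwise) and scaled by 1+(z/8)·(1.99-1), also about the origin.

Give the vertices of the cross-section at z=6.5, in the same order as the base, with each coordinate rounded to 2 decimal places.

t = z/height = 6.5/8 = 0.8125
s = 1 + (scale-1)·z/height = 1 + (1.99-1)·6.5/8 = 1.804375
θ = twist·z/height = -88°·6.5/8 = -71.5000° = -1.247910 rad
cos θ = 0.317305, sin θ = -0.948324 (intermediates below are computed at full precision and shown rounded to 5 d.p.)
v1: (-1.5,5) → rotate → (4.26566,3.00901) → ×s → (7.69685,5.42938) → (7.70,5.43)
v2: (1.5,-4.5) → rotate → (-3.79150,-2.85036) → ×s → (-6.84129,-5.14311) → (-6.84,-5.14)
v3: (4.5,0) → rotate → (1.42787,-4.26746) → ×s → (2.57641,-7.70009) → (2.58,-7.70)

Cross-section at z=6.5: (7.70,5.43) (-6.84,-5.14) (2.58,-7.70)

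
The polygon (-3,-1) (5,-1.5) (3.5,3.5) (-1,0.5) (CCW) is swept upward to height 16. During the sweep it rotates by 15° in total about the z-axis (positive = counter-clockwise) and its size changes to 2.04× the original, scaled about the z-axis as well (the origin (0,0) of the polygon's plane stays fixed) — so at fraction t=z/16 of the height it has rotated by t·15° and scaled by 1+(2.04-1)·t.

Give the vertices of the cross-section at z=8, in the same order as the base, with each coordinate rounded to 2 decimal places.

Cross-section at z=8: (-4.32,-2.10) (7.83,-1.27) (4.58,5.97) (-1.61,0.56)

t = z/height = 8/16 = 0.5
s = 1 + (scale-1)·z/height = 1 + (2.04-1)·8/16 = 1.520000
θ = twist·z/height = 15°·8/16 = 7.5000° = 0.130900 rad
cos θ = 0.991445, sin θ = 0.130526 (intermediates below are computed at full precision and shown rounded to 5 d.p.)
v1: (-3,-1) → rotate → (-2.84381,-1.38302) → ×s → (-4.32259,-2.10220) → (-4.32,-2.10)
v2: (5,-1.5) → rotate → (5.15301,-0.83454) → ×s → (7.83258,-1.26850) → (7.83,-1.27)
v3: (3.5,3.5) → rotate → (3.01322,3.92690) → ×s → (4.58009,5.96889) → (4.58,5.97)
v4: (-1,0.5) → rotate → (-1.05671,0.36520) → ×s → (-1.60620,0.55510) → (-1.61,0.56)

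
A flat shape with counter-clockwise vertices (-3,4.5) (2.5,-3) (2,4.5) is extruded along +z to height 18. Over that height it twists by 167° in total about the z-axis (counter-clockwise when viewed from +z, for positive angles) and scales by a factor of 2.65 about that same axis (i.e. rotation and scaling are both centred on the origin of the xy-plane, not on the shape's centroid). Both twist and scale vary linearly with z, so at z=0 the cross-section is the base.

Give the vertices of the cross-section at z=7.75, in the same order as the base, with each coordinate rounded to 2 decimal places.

t = z/height = 7.75/18 = 0.430556
s = 1 + (scale-1)·z/height = 1 + (2.65-1)·7.75/18 = 1.710417
θ = twist·z/height = 167°·7.75/18 = 71.9028° = 1.254940 rad
cos θ = 0.310630, sin θ = 0.950531 (intermediates below are computed at full precision and shown rounded to 5 d.p.)
v1: (-3,4.5) → rotate → (-5.20928,-1.45376) → ×s → (-8.91004,-2.48653) → (-8.91,-2.49)
v2: (2.5,-3) → rotate → (3.62817,1.44444) → ×s → (6.20568,2.47059) → (6.21,2.47)
v3: (2,4.5) → rotate → (-3.65613,3.29890) → ×s → (-6.25350,5.64249) → (-6.25,5.64)

Cross-section at z=7.75: (-8.91,-2.49) (6.21,2.47) (-6.25,5.64)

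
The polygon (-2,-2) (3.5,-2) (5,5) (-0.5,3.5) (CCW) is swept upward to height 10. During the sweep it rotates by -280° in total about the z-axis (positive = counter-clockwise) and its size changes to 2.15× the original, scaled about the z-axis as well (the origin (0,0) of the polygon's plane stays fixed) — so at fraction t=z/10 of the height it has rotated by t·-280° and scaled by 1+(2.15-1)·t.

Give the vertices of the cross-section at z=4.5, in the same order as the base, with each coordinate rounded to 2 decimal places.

t = z/height = 4.5/10 = 0.45
s = 1 + (scale-1)·z/height = 1 + (2.15-1)·4.5/10 = 1.517500
θ = twist·z/height = -280°·4.5/10 = -126.0000° = -2.199115 rad
cos θ = -0.587785, sin θ = -0.809017 (intermediates below are computed at full precision and shown rounded to 5 d.p.)
v1: (-2,-2) → rotate → (-0.44246,2.79360) → ×s → (-0.67144,4.23929) → (-0.67,4.24)
v2: (3.5,-2) → rotate → (-3.67528,-1.65599) → ×s → (-5.57724,-2.51296) → (-5.58,-2.51)
v3: (5,5) → rotate → (1.10616,-6.98401) → ×s → (1.67860,-10.59824) → (1.68,-10.60)
v4: (-0.5,3.5) → rotate → (3.12545,-1.65274) → ×s → (4.74287,-2.50803) → (4.74,-2.51)

Cross-section at z=4.5: (-0.67,4.24) (-5.58,-2.51) (1.68,-10.60) (4.74,-2.51)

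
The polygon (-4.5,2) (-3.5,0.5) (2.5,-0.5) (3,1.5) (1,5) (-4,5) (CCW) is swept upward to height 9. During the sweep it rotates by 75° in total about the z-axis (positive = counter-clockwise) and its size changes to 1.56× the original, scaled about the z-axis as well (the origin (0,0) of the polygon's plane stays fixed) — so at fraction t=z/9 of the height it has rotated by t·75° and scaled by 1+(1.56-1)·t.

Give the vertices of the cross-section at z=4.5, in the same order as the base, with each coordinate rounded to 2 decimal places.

Cross-section at z=4.5: (-6.13,-1.48) (-3.94,-2.22) (2.93,1.44) (1.88,3.86) (-2.88,5.86) (-7.96,1.96)

t = z/height = 4.5/9 = 0.5
s = 1 + (scale-1)·z/height = 1 + (1.56-1)·4.5/9 = 1.280000
θ = twist·z/height = 75°·4.5/9 = 37.5000° = 0.654498 rad
cos θ = 0.793353, sin θ = 0.608761 (intermediates below are computed at full precision and shown rounded to 5 d.p.)
v1: (-4.5,2) → rotate → (-4.78761,-1.15272) → ×s → (-6.12814,-1.47548) → (-6.13,-1.48)
v2: (-3.5,0.5) → rotate → (-3.08112,-1.73399) → ×s → (-3.94383,-2.21951) → (-3.94,-2.22)
v3: (2.5,-0.5) → rotate → (2.28776,1.12523) → ×s → (2.92834,1.44029) → (2.93,1.44)
v4: (3,1.5) → rotate → (1.46692,3.01631) → ×s → (1.87765,3.86088) → (1.88,3.86)
v5: (1,5) → rotate → (-2.25045,4.57553) → ×s → (-2.88058,5.85668) → (-2.88,5.86)
v6: (-4,5) → rotate → (-6.21722,1.53172) → ×s → (-7.95804,1.96060) → (-7.96,1.96)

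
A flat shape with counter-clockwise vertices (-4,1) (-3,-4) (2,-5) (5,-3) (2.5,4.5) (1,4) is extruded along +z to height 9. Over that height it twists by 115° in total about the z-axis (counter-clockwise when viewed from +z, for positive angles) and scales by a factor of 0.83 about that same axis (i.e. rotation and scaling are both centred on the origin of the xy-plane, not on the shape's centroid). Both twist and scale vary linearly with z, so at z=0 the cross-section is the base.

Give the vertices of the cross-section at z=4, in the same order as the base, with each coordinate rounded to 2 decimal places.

Cross-section at z=4: (-3.04,-2.30) (1.14,-4.48) (4.76,-1.46) (5.06,1.86) (-1.79,4.41) (-2.30,3.04)

t = z/height = 4/9 = 0.444444
s = 1 + (scale-1)·z/height = 1 + (0.83-1)·4/9 = 0.924444
θ = twist·z/height = 115°·4/9 = 51.1111° = 0.892057 rad
cos θ = 0.627812, sin θ = 0.778365 (intermediates below are computed at full precision and shown rounded to 5 d.p.)
v1: (-4,1) → rotate → (-3.28961,-2.48565) → ×s → (-3.04106,-2.29784) → (-3.04,-2.30)
v2: (-3,-4) → rotate → (1.23002,-4.84634) → ×s → (1.13709,-4.48018) → (1.14,-4.48)
v3: (2,-5) → rotate → (5.14745,-1.58233) → ×s → (4.75853,-1.46278) → (4.76,-1.46)
v4: (5,-3) → rotate → (5.47416,2.00839) → ×s → (5.06055,1.85664) → (5.06,1.86)
v5: (2.5,4.5) → rotate → (-1.93311,4.77107) → ×s → (-1.78705,4.41059) → (-1.79,4.41)
v6: (1,4) → rotate → (-2.48565,3.28961) → ×s → (-2.29784,3.04106) → (-2.30,3.04)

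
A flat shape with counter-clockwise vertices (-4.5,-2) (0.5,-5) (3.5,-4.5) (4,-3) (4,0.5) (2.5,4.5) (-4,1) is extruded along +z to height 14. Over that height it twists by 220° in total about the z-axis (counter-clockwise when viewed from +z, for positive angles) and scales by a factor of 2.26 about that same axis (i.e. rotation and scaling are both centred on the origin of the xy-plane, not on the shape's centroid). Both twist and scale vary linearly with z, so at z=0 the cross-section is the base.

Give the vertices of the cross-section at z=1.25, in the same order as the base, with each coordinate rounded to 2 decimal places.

Cross-section at z=1.25: (-3.97,-3.78) (2.39,-5.05) (5.35,-3.41) (5.31,-1.65) (4.00,2.02) (0.94,5.65) (-4.57,-0.45)

t = z/height = 1.25/14 = 0.0892857
s = 1 + (scale-1)·z/height = 1 + (2.26-1)·1.25/14 = 1.112500
θ = twist·z/height = 220°·1.25/14 = 19.6429° = 0.342833 rad
cos θ = 0.941806, sin θ = 0.336156 (intermediates below are computed at full precision and shown rounded to 5 d.p.)
v1: (-4.5,-2) → rotate → (-3.56582,-3.39632) → ×s → (-3.96697,-3.77840) → (-3.97,-3.78)
v2: (0.5,-5) → rotate → (2.15168,-4.54095) → ×s → (2.39375,-5.05181) → (2.39,-5.05)
v3: (3.5,-4.5) → rotate → (4.80902,-3.06158) → ×s → (5.35004,-3.40601) → (5.35,-3.41)
v4: (4,-3) → rotate → (4.77569,-1.48079) → ×s → (5.31296,-1.64738) → (5.31,-1.65)
v5: (4,0.5) → rotate → (3.59915,1.81553) → ×s → (4.00405,2.01977) → (4.00,2.02)
v6: (2.5,4.5) → rotate → (0.84181,5.07852) → ×s → (0.93652,5.64985) → (0.94,5.65)
v7: (-4,1) → rotate → (-4.10338,-0.40282) → ×s → (-4.56501,-0.44814) → (-4.57,-0.45)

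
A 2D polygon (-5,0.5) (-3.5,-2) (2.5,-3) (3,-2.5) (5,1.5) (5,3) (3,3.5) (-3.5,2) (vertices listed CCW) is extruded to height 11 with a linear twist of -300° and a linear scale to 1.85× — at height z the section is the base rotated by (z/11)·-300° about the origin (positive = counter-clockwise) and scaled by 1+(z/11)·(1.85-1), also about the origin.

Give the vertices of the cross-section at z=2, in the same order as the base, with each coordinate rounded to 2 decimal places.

Cross-section at z=2: (-2.88,5.04) (-4.22,1.95) (-1.15,-4.36) (-0.34,-4.50) (4.76,-3.70) (6.17,-2.69) (5.30,-0.48) (-0.46,4.63)

t = z/height = 2/11 = 0.181818
s = 1 + (scale-1)·z/height = 1 + (1.85-1)·2/11 = 1.154545
θ = twist·z/height = -300°·2/11 = -54.5455° = -0.951998 rad
cos θ = 0.580057, sin θ = -0.814576 (intermediates below are computed at full precision and shown rounded to 5 d.p.)
v1: (-5,0.5) → rotate → (-2.49300,4.36291) → ×s → (-2.87828,5.03718) → (-2.88,5.04)
v2: (-3.5,-2) → rotate → (-3.65935,1.69090) → ×s → (-4.22489,1.95222) → (-4.22,1.95)
v3: (2.5,-3) → rotate → (-0.99359,-3.77661) → ×s → (-1.14714,-4.36027) → (-1.15,-4.36)
v4: (3,-2.5) → rotate → (-0.29627,-3.89387) → ×s → (-0.34206,-4.49565) → (-0.34,-4.50)
v5: (5,1.5) → rotate → (4.12215,-3.20279) → ×s → (4.75921,-3.69777) → (4.76,-3.70)
v6: (5,3) → rotate → (5.34401,-2.33271) → ×s → (6.16991,-2.69322) → (6.17,-2.69)
v7: (3,3.5) → rotate → (4.59119,-0.41353) → ×s → (5.30073,-0.47744) → (5.30,-0.48)
v8: (-3.5,2) → rotate → (-0.40105,4.01113) → ×s → (-0.46303,4.63103) → (-0.46,4.63)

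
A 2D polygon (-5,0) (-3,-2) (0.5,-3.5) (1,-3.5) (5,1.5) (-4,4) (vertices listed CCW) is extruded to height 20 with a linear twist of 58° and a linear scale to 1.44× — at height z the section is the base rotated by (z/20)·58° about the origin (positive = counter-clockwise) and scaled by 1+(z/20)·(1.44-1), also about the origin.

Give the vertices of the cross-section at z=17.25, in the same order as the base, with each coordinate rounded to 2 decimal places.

Cross-section at z=17.25: (-4.43,-5.29) (-0.54,-4.94) (4.14,-2.57) (4.59,-2.04) (2.85,6.62) (-7.77,-0.68)

t = z/height = 17.25/20 = 0.8625
s = 1 + (scale-1)·z/height = 1 + (1.44-1)·17.25/20 = 1.379500
θ = twist·z/height = 58°·17.25/20 = 50.0250° = 0.873101 rad
cos θ = 0.642453, sin θ = 0.766325 (intermediates below are computed at full precision and shown rounded to 5 d.p.)
v1: (-5,0) → rotate → (-3.21227,-3.83162) → ×s → (-4.43132,-5.28573) → (-4.43,-5.29)
v2: (-3,-2) → rotate → (-0.39471,-3.58388) → ×s → (-0.54450,-4.94396) → (-0.54,-4.94)
v3: (0.5,-3.5) → rotate → (3.00336,-1.86542) → ×s → (4.14314,-2.57335) → (4.14,-2.57)
v4: (1,-3.5) → rotate → (3.32459,-1.48226) → ×s → (4.58627,-2.04478) → (4.59,-2.04)
v5: (5,1.5) → rotate → (2.06278,4.79530) → ×s → (2.84560,6.61512) → (2.85,6.62)
v6: (-4,4) → rotate → (-5.63511,-0.49549) → ×s → (-7.77364,-0.68352) → (-7.77,-0.68)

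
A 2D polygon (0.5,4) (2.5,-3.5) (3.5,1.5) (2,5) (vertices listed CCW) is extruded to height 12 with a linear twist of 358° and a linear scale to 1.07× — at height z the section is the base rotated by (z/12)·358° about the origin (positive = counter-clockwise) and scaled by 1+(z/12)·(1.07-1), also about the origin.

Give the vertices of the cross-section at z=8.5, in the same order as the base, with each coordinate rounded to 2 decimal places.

Cross-section at z=8.5: (3.88,-1.69) (-4.27,-1.48) (0.47,-3.97) (4.44,-3.50)

t = z/height = 8.5/12 = 0.708333
s = 1 + (scale-1)·z/height = 1 + (1.07-1)·8.5/12 = 1.049583
θ = twist·z/height = 358°·8.5/12 = 253.5833° = 4.425864 rad
cos θ = -0.282620, sin θ = -0.959232 (intermediates below are computed at full precision and shown rounded to 5 d.p.)
v1: (0.5,4) → rotate → (3.69562,-1.61010) → ×s → (3.87886,-1.68993) → (3.88,-1.69)
v2: (2.5,-3.5) → rotate → (-4.06386,-1.40891) → ×s → (-4.26536,-1.47877) → (-4.27,-1.48)
v3: (3.5,1.5) → rotate → (0.44968,-3.78124) → ×s → (0.47197,-3.96873) → (0.47,-3.97)
v4: (2,5) → rotate → (4.23092,-3.33157) → ×s → (4.44070,-3.49676) → (4.44,-3.50)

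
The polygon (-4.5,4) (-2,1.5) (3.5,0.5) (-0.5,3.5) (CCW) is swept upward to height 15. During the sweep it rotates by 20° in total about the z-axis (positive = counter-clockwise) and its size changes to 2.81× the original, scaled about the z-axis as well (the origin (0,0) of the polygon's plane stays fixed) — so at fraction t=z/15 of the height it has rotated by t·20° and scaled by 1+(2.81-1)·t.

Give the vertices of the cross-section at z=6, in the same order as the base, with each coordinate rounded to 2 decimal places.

Cross-section at z=6: (-8.64,5.75) (-3.77,2.08) (5.86,1.69) (-1.69,5.86)

t = z/height = 6/15 = 0.4
s = 1 + (scale-1)·z/height = 1 + (2.81-1)·6/15 = 1.724000
θ = twist·z/height = 20°·6/15 = 8.0000° = 0.139626 rad
cos θ = 0.990268, sin θ = 0.139173 (intermediates below are computed at full precision and shown rounded to 5 d.p.)
v1: (-4.5,4) → rotate → (-5.01290,3.33479) → ×s → (-8.64224,5.74918) → (-8.64,5.75)
v2: (-2,1.5) → rotate → (-2.18930,1.20706) → ×s → (-3.77435,2.08096) → (-3.77,2.08)
v3: (3.5,0.5) → rotate → (3.39635,0.98224) → ×s → (5.85531,1.69338) → (5.86,1.69)
v4: (-0.5,3.5) → rotate → (-0.98224,3.39635) → ×s → (-1.69338,5.85531) → (-1.69,5.86)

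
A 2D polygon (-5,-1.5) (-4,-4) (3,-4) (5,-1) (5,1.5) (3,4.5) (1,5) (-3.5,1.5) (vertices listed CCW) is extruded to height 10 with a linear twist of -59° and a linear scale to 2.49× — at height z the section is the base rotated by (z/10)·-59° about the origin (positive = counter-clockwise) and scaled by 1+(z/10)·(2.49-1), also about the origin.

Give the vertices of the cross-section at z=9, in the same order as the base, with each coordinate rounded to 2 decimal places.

Cross-section at z=9: (-9.84,7.25) (-13.11,1.87) (-3.27,-11.24) (5.16,-10.77) (9.84,-7.25) (12.64,0.71) (10.77,5.16) (-2.11,8.66)

t = z/height = 9/10 = 0.9
s = 1 + (scale-1)·z/height = 1 + (2.49-1)·9/10 = 2.341000
θ = twist·z/height = -59°·9/10 = -53.1000° = -0.926770 rad
cos θ = 0.600420, sin θ = -0.799685 (intermediates below are computed at full precision and shown rounded to 5 d.p.)
v1: (-5,-1.5) → rotate → (-4.20163,3.09779) → ×s → (-9.83601,7.25193) → (-9.84,7.25)
v2: (-4,-4) → rotate → (-5.60042,0.79706) → ×s → (-13.11058,1.86591) → (-13.11,1.87)
v3: (3,-4) → rotate → (-1.39748,-4.80073) → ×s → (-3.27150,-11.23852) → (-3.27,-11.24)
v4: (5,-1) → rotate → (2.20242,-4.59884) → ×s → (5.15586,-10.76589) → (5.16,-10.77)
v5: (5,1.5) → rotate → (4.20163,-3.09779) → ×s → (9.83601,-7.25193) → (9.84,-7.25)
v6: (3,4.5) → rotate → (5.39984,0.30284) → ×s → (12.64103,0.70894) → (12.64,0.71)
v7: (1,5) → rotate → (4.59884,2.20242) → ×s → (10.76589,5.15586) → (10.77,5.16)
v8: (-3.5,1.5) → rotate → (-0.90194,3.69953) → ×s → (-2.11145,8.66059) → (-2.11,8.66)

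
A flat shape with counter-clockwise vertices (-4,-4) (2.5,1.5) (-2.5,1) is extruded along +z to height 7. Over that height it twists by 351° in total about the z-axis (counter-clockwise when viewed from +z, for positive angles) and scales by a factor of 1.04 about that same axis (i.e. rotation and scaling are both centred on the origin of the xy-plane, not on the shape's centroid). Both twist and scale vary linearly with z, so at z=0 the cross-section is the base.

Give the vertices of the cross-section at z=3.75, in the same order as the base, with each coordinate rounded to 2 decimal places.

Cross-section at z=3.75: (3.47,4.62) (-2.31,-1.87) (2.67,-0.65)

t = z/height = 3.75/7 = 0.535714
s = 1 + (scale-1)·z/height = 1 + (1.04-1)·3.75/7 = 1.021429
θ = twist·z/height = 351°·3.75/7 = 188.0357° = 3.281842 rad
cos θ = -0.990181, sin θ = -0.139790 (intermediates below are computed at full precision and shown rounded to 5 d.p.)
v1: (-4,-4) → rotate → (3.40156,4.51989) → ×s → (3.47445,4.61674) → (3.47,4.62)
v2: (2.5,1.5) → rotate → (-2.26577,-1.83475) → ×s → (-2.31432,-1.87406) → (-2.31,-1.87)
v3: (-2.5,1) → rotate → (2.61524,-0.64071) → ×s → (2.67128,-0.65443) → (2.67,-0.65)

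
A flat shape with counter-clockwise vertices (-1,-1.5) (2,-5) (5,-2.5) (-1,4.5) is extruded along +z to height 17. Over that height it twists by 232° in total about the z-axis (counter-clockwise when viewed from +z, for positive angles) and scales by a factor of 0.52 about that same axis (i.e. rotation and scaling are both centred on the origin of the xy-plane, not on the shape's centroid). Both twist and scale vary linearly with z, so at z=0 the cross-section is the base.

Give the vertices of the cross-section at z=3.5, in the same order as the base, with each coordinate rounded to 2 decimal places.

Cross-section at z=3.5: (0.40,-1.58) (4.55,-1.69) (4.70,1.82) (-3.61,2.06)

t = z/height = 3.5/17 = 0.205882
s = 1 + (scale-1)·z/height = 1 + (0.52-1)·3.5/17 = 0.901176
θ = twist·z/height = 232°·3.5/17 = 47.7647° = 0.833651 rad
cos θ = 0.672177, sin θ = 0.740391 (intermediates below are computed at full precision and shown rounded to 5 d.p.)
v1: (-1,-1.5) → rotate → (0.43841,-1.74866) → ×s → (0.39508,-1.57585) → (0.40,-1.58)
v2: (2,-5) → rotate → (5.04631,-1.88010) → ×s → (4.54761,-1.69430) → (4.55,-1.69)
v3: (5,-2.5) → rotate → (5.21186,2.02151) → ×s → (4.69681,1.82174) → (4.70,1.82)
v4: (-1,4.5) → rotate → (-4.00393,2.28440) → ×s → (-3.60825,2.05865) → (-3.61,2.06)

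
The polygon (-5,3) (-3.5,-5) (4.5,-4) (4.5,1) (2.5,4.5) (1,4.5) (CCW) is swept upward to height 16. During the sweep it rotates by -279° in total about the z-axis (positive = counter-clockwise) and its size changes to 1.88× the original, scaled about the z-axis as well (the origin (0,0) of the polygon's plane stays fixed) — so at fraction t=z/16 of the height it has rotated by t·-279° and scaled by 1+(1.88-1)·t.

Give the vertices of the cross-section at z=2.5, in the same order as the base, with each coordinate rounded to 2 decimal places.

t = z/height = 2.5/16 = 0.15625
s = 1 + (scale-1)·z/height = 1 + (1.88-1)·2.5/16 = 1.137500
θ = twist·z/height = -279°·2.5/16 = -43.5938° = -0.760854 rad
cos θ = 0.724247, sin θ = -0.689541 (intermediates below are computed at full precision and shown rounded to 5 d.p.)
v1: (-5,3) → rotate → (-1.55261,5.62044) → ×s → (-1.76610,6.39326) → (-1.77,6.39)
v2: (-3.5,-5) → rotate → (-5.98257,-1.20784) → ×s → (-6.80517,-1.37392) → (-6.81,-1.37)
v3: (4.5,-4) → rotate → (0.50095,-5.99992) → ×s → (0.56983,-6.82491) → (0.57,-6.82)
v4: (4.5,1) → rotate → (3.94865,-2.37869) → ×s → (4.49159,-2.70575) → (4.49,-2.71)
v5: (2.5,4.5) → rotate → (4.91355,1.53526) → ×s → (5.58916,1.74636) → (5.59,1.75)
v6: (1,4.5) → rotate → (3.82718,2.56957) → ×s → (4.35342,2.92289) → (4.35,2.92)

Cross-section at z=2.5: (-1.77,6.39) (-6.81,-1.37) (0.57,-6.82) (4.49,-2.71) (5.59,1.75) (4.35,2.92)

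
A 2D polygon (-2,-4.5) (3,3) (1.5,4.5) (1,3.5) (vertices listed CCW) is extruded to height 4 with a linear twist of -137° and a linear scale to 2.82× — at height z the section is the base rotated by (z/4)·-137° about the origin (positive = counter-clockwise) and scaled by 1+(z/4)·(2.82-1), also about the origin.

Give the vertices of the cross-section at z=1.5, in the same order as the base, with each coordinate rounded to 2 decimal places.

Cross-section at z=1.5: (-8.02,-2.10) (7.09,-0.79) (7.49,2.75) (5.65,2.36)

t = z/height = 1.5/4 = 0.375
s = 1 + (scale-1)·z/height = 1 + (2.82-1)·1.5/4 = 1.682500
θ = twist·z/height = -137°·1.5/4 = -51.3750° = -0.896663 rad
cos θ = 0.624221, sin θ = -0.781248 (intermediates below are computed at full precision and shown rounded to 5 d.p.)
v1: (-2,-4.5) → rotate → (-4.76406,-1.24650) → ×s → (-8.01553,-2.09723) → (-8.02,-2.10)
v2: (3,3) → rotate → (4.21641,-0.47108) → ×s → (7.09410,-0.79260) → (7.09,-0.79)
v3: (1.5,4.5) → rotate → (4.45195,1.63712) → ×s → (7.49040,2.75445) → (7.49,2.75)
v4: (1,3.5) → rotate → (3.35859,1.40352) → ×s → (5.65083,2.36143) → (5.65,2.36)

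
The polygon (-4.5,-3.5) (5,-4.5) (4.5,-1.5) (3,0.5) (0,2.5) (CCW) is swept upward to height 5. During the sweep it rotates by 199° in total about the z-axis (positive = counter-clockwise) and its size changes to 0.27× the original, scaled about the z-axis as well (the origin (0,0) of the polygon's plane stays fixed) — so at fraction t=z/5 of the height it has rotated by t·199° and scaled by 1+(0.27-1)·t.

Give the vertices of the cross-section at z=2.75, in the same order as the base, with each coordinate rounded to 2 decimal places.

Cross-section at z=2.75: (2.87,-1.84) (1.54,3.72) (-0.05,2.84) (-0.88,1.59) (-1.41,-0.50)

t = z/height = 2.75/5 = 0.55
s = 1 + (scale-1)·z/height = 1 + (0.27-1)·2.75/5 = 0.598500
θ = twist·z/height = 199°·2.75/5 = 109.4500° = 1.910263 rad
cos θ = -0.332984, sin θ = 0.942932 (intermediates below are computed at full precision and shown rounded to 5 d.p.)
v1: (-4.5,-3.5) → rotate → (4.79869,-3.07775) → ×s → (2.87202,-1.84203) → (2.87,-1.84)
v2: (5,-4.5) → rotate → (2.57828,6.21309) → ×s → (1.54310,3.71853) → (1.54,3.72)
v3: (4.5,-1.5) → rotate → (-0.08403,4.74267) → ×s → (-0.05029,2.83849) → (-0.05,2.84)
v4: (3,0.5) → rotate → (-1.47042,2.66231) → ×s → (-0.88005,1.59339) → (-0.88,1.59)
v5: (0,2.5) → rotate → (-2.35733,-0.83246) → ×s → (-1.41086,-0.49823) → (-1.41,-0.50)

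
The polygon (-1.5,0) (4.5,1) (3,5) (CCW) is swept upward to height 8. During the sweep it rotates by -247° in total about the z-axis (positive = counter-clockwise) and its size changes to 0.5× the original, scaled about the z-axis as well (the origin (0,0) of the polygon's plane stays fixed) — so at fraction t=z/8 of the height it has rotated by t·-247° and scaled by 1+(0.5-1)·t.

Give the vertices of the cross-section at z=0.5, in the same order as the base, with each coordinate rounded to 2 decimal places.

t = z/height = 0.5/8 = 0.0625
s = 1 + (scale-1)·z/height = 1 + (0.5-1)·0.5/8 = 0.968750
θ = twist·z/height = -247°·0.5/8 = -15.4375° = -0.269435 rad
cos θ = 0.963921, sin θ = -0.266187 (intermediates below are computed at full precision and shown rounded to 5 d.p.)
v1: (-1.5,0) → rotate → (-1.44588,0.39928) → ×s → (-1.40070,0.38680) → (-1.40,0.39)
v2: (4.5,1) → rotate → (4.60383,-0.23392) → ×s → (4.45996,-0.22661) → (4.46,-0.23)
v3: (3,5) → rotate → (4.22270,4.02105) → ×s → (4.09074,3.89539) → (4.09,3.90)

Cross-section at z=0.5: (-1.40,0.39) (4.46,-0.23) (4.09,3.90)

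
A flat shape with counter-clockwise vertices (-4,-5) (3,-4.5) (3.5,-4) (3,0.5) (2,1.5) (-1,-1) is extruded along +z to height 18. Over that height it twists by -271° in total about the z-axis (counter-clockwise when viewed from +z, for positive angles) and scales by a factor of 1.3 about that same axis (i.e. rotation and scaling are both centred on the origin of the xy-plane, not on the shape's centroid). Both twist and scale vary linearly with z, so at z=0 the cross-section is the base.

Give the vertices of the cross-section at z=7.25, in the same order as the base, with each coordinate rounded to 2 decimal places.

t = z/height = 7.25/18 = 0.402778
s = 1 + (scale-1)·z/height = 1 + (1.3-1)·7.25/18 = 1.120833
θ = twist·z/height = -271°·7.25/18 = -109.1528° = -1.905075 rad
cos θ = -0.328088, sin θ = -0.944647 (intermediates below are computed at full precision and shown rounded to 5 d.p.)
v1: (-4,-5) → rotate → (-3.41088,5.41903) → ×s → (-3.82303,6.07383) → (-3.82,6.07)
v2: (3,-4.5) → rotate → (-5.23518,-1.35754) → ×s → (-5.86776,-1.52158) → (-5.87,-1.52)
v3: (3.5,-4) → rotate → (-4.92690,-1.99391) → ×s → (-5.52223,-2.23484) → (-5.52,-2.23)
v4: (3,0.5) → rotate → (-0.51194,-2.99799) → ×s → (-0.57380,-3.36024) → (-0.57,-3.36)
v5: (2,1.5) → rotate → (0.76079,-2.38143) → ×s → (0.85272,-2.66918) → (0.85,-2.67)
v6: (-1,-1) → rotate → (-0.61656,1.27274) → ×s → (-0.69106,1.42652) → (-0.69,1.43)

Cross-section at z=7.25: (-3.82,6.07) (-5.87,-1.52) (-5.52,-2.23) (-0.57,-3.36) (0.85,-2.67) (-0.69,1.43)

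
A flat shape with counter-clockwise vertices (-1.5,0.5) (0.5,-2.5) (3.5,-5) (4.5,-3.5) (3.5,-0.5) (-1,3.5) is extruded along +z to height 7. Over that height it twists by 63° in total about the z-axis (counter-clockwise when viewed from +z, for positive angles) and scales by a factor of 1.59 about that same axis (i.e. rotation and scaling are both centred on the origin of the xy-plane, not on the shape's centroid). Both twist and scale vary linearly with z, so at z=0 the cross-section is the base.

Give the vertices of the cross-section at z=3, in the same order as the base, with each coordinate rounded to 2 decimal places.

t = z/height = 3/7 = 0.428571
s = 1 + (scale-1)·z/height = 1 + (1.59-1)·3/7 = 1.252857
θ = twist·z/height = 63°·3/7 = 27.0000° = 0.471239 rad
cos θ = 0.891007, sin θ = 0.453990 (intermediates below are computed at full precision and shown rounded to 5 d.p.)
v1: (-1.5,0.5) → rotate → (-1.56351,-0.23548) → ×s → (-1.95885,-0.29503) → (-1.96,-0.30)
v2: (0.5,-2.5) → rotate → (1.58048,-2.00052) → ×s → (1.98012,-2.50637) → (1.98,-2.51)
v3: (3.5,-5) → rotate → (5.38848,-2.86607) → ×s → (6.75099,-3.59077) → (6.75,-3.59)
v4: (4.5,-3.5) → rotate → (5.59850,-1.07557) → ×s → (7.01412,-1.34753) → (7.01,-1.35)
v5: (3.5,-0.5) → rotate → (3.34552,1.14346) → ×s → (4.19146,1.43260) → (4.19,1.43)
v6: (-1,3.5) → rotate → (-2.47997,2.66453) → ×s → (-3.10705,3.33828) → (-3.11,3.34)

Cross-section at z=3: (-1.96,-0.30) (1.98,-2.51) (6.75,-3.59) (7.01,-1.35) (4.19,1.43) (-3.11,3.34)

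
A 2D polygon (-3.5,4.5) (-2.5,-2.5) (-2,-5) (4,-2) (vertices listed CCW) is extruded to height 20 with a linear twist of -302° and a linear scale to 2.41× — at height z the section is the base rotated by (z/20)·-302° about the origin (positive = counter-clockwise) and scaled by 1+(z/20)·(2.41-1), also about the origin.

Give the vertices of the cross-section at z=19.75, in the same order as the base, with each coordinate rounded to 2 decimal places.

Cross-section at z=19.75: (-13.45,-2.29) (2.44,-8.10) (8.28,-9.87) (8.74,6.17)

t = z/height = 19.75/20 = 0.9875
s = 1 + (scale-1)·z/height = 1 + (2.41-1)·19.75/20 = 2.392375
θ = twist·z/height = -302°·19.75/20 = -298.2250° = -5.205008 rad
cos θ = 0.472935, sin θ = 0.881097 (intermediates below are computed at full precision and shown rounded to 5 d.p.)
v1: (-3.5,4.5) → rotate → (-5.62021,-0.95563) → ×s → (-13.44565,-2.28623) → (-13.45,-2.29)
v2: (-2.5,-2.5) → rotate → (1.02040,-3.38508) → ×s → (2.44119,-8.09838) → (2.44,-8.10)
v3: (-2,-5) → rotate → (3.45962,-4.12687) → ×s → (8.27670,-9.87302) → (8.28,-9.87)
v4: (4,-2) → rotate → (3.65394,2.57852) → ×s → (8.74158,6.16878) → (8.74,6.17)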